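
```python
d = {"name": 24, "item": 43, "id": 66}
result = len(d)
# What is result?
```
Trace:
  d={'name': 24, 'item': 43, 'id': 66}
  d={'name': 24, 'item': 43, 'id': 66}, result=3

Final answer: 3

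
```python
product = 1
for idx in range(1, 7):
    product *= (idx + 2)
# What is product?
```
Trace:
  product=1
  product=3, idx=1
  product=12, idx=2
  product=60, idx=3
  product=360, idx=4
  product=2520, idx=5
  product=20160, idx=6

Final answer: 20160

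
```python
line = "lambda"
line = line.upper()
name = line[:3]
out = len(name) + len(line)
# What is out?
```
Trace:
  line='lambda'
  line='LAMBDA'
  line='LAMBDA', name='LAM'
  line='LAMBDA', name='LAM', out=9

Final answer: 9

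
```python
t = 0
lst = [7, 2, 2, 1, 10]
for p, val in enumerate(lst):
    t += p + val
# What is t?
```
Trace:
  t=0
  t=7, p=0, val=7
  t=10, p=1, val=2
  t=14, p=2, val=2
  t=18, p=3, val=1
  t=32, p=4, val=10

Final answer: 32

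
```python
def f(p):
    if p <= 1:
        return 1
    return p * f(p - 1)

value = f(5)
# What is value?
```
Call trace:
f(p=5)
  f(p=4)
    f(p=3)
      f(p=2)
        f(p=1)
        -> return 1
      -> return 2
    -> return 6
  -> return 24
-> return 120

Final answer: 120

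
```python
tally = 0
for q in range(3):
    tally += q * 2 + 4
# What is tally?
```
Trace:
  tally=0
  tally=4, q=0
  tally=10, q=1
  tally=18, q=2

Final answer: 18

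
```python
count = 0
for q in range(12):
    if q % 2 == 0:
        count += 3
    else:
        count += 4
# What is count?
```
Trace:
  count=0
  count=3, q=0
  count=7, q=1
  count=10, q=2
  count=14, q=3
  count=17, q=4
  count=21, q=5
  count=24, q=6
  count=28, q=7
  count=31, q=8
  count=35, q=9
  count=38, q=10
  count=42, q=11

Final answer: 42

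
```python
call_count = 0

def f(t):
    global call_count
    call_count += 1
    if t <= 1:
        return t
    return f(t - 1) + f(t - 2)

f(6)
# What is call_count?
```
Call trace (a repeated sub-call is expanded the first time; later identical calls just restate its return value):
f(t=6)
  f(t=5)
    f(t=4)
      f(t=3)
        f(t=2)
          f(t=1)
          -> return 1
          f(t=0)
          -> return 0
        -> return 1
        f(t=1)
        -> return 1
      -> return 2
      f(t=2) -> return 1  (same call as traced above)
    -> return 3
    f(t=3) -> return 2  (same call as traced above)
  -> return 5
  f(t=4) -> return 3  (same call as traced above)
-> return 8

call_count is incremented once per call, so count the calls in each subtree. Let C(t) = number of calls made by f(t).
C(0) = C(1) = 1 (base case, no recursion); C(t) = 1 + C(t - 1) + C(t - 2) otherwise.
C(2) = 1 + C(1) + C(0) = 1 + 1 + 1 = 3
C(3) = 1 + C(2) + C(1) = 1 + 3 + 1 = 5
C(4) = 1 + C(3) + C(2) = 1 + 5 + 3 = 9
C(5) = 1 + C(4) + C(3) = 1 + 9 + 5 = 15
C(6) = 1 + C(5) + C(4) = 1 + 15 + 9 = 25
call_count = C(6) = 25

Final answer: 25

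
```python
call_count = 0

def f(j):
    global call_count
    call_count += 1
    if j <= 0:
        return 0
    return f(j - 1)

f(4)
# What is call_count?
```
Call trace:
f(j=4)
  f(j=3)
    f(j=2)
      f(j=1)
        f(j=0)
        -> return 0
      -> return 0
    -> return 0
  -> return 0
-> return 0

call_count is incremented once per call. f is entered once for each j = 4, 3, 2, 1, 0 (the j <= 0 call returns without recursing), i.e. 4 + 1 calls.
call_count = 5

Final answer: 5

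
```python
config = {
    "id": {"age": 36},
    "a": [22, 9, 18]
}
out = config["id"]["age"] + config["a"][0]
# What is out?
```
Trace:
  config={'id': {'age': 36}, 'a': [22, 9, 18]}
  config={'id': {'age': 36}, 'a': [22, 9, 18]}, out=58

Final answer: 58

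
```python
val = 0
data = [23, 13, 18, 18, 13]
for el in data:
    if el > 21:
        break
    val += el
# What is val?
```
Trace:
  val=0
  val=0, el=23

Final answer: 0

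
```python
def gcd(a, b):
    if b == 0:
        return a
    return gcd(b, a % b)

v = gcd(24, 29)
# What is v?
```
Call trace:
gcd(a=24, b=29)
  gcd(a=29, b=24)
    gcd(a=24, b=5)
      gcd(a=5, b=4)
        gcd(a=4, b=1)
          gcd(a=1, b=0)
          -> return 1
        -> return 1
      -> return 1
    -> return 1
  -> return 1
-> return 1

Final answer: 1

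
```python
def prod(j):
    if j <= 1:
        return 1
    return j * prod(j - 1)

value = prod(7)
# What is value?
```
Call trace:
prod(j=7)
  prod(j=6)
    prod(j=5)
      prod(j=4)
        prod(j=3)
          prod(j=2)
            prod(j=1)
            -> return 1
          -> return 2
        -> return 6
      -> return 24
    -> return 120
  -> return 720
-> return 5040

Final answer: 5040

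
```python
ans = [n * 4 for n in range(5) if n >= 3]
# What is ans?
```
Trace:
  n=0
  n=1
  n=2
  n=3
  n=4
  ans=[12, 16]

Final answer: [12, 16]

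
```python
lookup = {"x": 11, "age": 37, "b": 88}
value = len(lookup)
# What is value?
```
Trace:
  lookup={'x': 11, 'age': 37, 'b': 88}
  lookup={'x': 11, 'age': 37, 'b': 88}, value=3

Final answer: 3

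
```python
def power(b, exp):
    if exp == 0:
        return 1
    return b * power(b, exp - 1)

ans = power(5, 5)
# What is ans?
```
Call trace:
power(b=5, exp=5)
  power(b=5, exp=4)
    power(b=5, exp=3)
      power(b=5, exp=2)
        power(b=5, exp=1)
          power(b=5, exp=0)
          -> return 1
        -> return 5
      -> return 25
    -> return 125
  -> return 625
-> return 3125

Final answer: 3125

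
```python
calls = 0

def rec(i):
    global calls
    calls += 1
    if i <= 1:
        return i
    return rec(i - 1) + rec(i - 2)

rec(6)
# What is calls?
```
Call trace (a repeated sub-call is expanded the first time; later identical calls just restate its return value):
rec(i=6)
  rec(i=5)
    rec(i=4)
      rec(i=3)
        rec(i=2)
          rec(i=1)
          -> return 1
          rec(i=0)
          -> return 0
        -> return 1
        rec(i=1)
        -> return 1
      -> return 2
      rec(i=2) -> return 1  (same call as traced above)
    -> return 3
    rec(i=3) -> return 2  (same call as traced above)
  -> return 5
  rec(i=4) -> return 3  (same call as traced above)
-> return 8

calls is incremented once per call, so count the calls in each subtree. Let C(i) = number of calls made by rec(i).
C(0) = C(1) = 1 (base case, no recursion); C(i) = 1 + C(i - 1) + C(i - 2) otherwise.
C(2) = 1 + C(1) + C(0) = 1 + 1 + 1 = 3
C(3) = 1 + C(2) + C(1) = 1 + 3 + 1 = 5
C(4) = 1 + C(3) + C(2) = 1 + 5 + 3 = 9
C(5) = 1 + C(4) + C(3) = 1 + 9 + 5 = 15
C(6) = 1 + C(5) + C(4) = 1 + 15 + 9 = 25
calls = C(6) = 25

Final answer: 25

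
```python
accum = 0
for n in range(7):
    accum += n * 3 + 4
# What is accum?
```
Trace:
  accum=0
  accum=4, n=0
  accum=11, n=1
  accum=21, n=2
  accum=34, n=3
  accum=50, n=4
  accum=69, n=5
  accum=91, n=6

Final answer: 91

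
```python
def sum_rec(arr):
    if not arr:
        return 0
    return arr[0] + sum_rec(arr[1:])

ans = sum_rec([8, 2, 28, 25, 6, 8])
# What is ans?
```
Call trace:
sum_rec(arr=[8, 2, 28, 25, 6, 8])
  sum_rec(arr=[2, 28, 25, 6, 8])
    sum_rec(arr=[28, 25, 6, 8])
      sum_rec(arr=[25, 6, 8])
        sum_rec(arr=[6, 8])
          sum_rec(arr=[8])
            sum_rec(arr=[])
            -> return 0
          -> return 8
        -> return 14
      -> return 39
    -> return 67
  -> return 69
-> return 77

Final answer: 77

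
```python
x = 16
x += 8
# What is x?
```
Trace:
  x=16
  x=24

Final answer: 24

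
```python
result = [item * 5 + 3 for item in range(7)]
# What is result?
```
Trace:
  item=0
  item=1
  item=2
  item=3
  item=4
  item=5
  item=6
  result=[3, 8, 13, 18, 23, 28, 33]

Final answer: [3, 8, 13, 18, 23, 28, 33]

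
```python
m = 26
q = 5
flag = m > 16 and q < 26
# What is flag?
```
Trace:
  m=26
  m=26, q=5
  m=26, q=5, flag=True

Final answer: True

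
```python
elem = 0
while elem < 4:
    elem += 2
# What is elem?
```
Trace:
  elem=0
  elem=2
  elem=4

Final answer: 4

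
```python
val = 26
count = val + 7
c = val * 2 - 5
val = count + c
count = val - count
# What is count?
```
Trace:
  val=26
  val=26, count=33
  val=26, count=33, c=47
  val=80, count=33, c=47
  val=80, count=47, c=47

Final answer: 47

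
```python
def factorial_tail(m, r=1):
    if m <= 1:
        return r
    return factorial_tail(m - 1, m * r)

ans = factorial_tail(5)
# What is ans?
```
Call trace:
factorial_tail(m=5, r=1)
  factorial_tail(m=4, r=5)
    factorial_tail(m=3, r=20)
      factorial_tail(m=2, r=60)
        factorial_tail(m=1, r=120)
        -> return 120
      -> return 120
    -> return 120
  -> return 120
-> return 120

Final answer: 120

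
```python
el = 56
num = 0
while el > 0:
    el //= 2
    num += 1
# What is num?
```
Trace:
  el=56
  el=56, num=0
  el=28, num=1
  el=14, num=2
  el=7, num=3
  el=3, num=4
  el=1, num=5
  el=0, num=6

Final answer: 6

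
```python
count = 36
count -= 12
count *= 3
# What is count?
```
Trace:
  count=36
  count=24
  count=72

Final answer: 72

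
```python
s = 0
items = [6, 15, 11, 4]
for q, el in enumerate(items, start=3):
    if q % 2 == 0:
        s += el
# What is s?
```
Trace:
  s=0
  s=0, q=3, el=6
  s=15, q=4, el=15
  s=15, q=5, el=11
  s=19, q=6, el=4

Final answer: 19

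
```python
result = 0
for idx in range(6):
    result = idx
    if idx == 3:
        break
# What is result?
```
Trace:
  result=0
  result=0, idx=0
  result=1, idx=1
  result=2, idx=2
  result=3, idx=3

Final answer: 3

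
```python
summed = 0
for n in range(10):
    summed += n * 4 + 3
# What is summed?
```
Trace:
  summed=0
  summed=3, n=0
  summed=10, n=1
  summed=21, n=2
  summed=36, n=3
  summed=55, n=4
  summed=78, n=5
  summed=105, n=6
  summed=136, n=7
  summed=171, n=8
  summed=210, n=9

Final answer: 210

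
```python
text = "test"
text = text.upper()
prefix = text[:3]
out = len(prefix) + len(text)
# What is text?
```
Trace:
  text='test'
  text='TEST'
  text='TEST', prefix='TES'
  text='TEST', prefix='TES', out=7

Final answer: 'TEST'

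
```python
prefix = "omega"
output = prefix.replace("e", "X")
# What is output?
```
Trace:
  prefix='omega'
  prefix='omega', output='omXga'

Final answer: 'omXga'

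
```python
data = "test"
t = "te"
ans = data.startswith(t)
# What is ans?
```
Trace:
  data='test'
  data='test', t='te'
  data='test', t='te', ans=True

Final answer: True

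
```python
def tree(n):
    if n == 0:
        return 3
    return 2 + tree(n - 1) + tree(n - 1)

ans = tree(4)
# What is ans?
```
Call trace (a repeated sub-call is expanded the first time; later identical calls just restate its return value):
tree(n=4)
  tree(n=3)
    tree(n=2)
      tree(n=1)
        tree(n=0)
        -> return 3
        tree(n=0)
        -> return 3
      -> return 8
      tree(n=1) -> return 8  (same call as traced above)
    -> return 18
    tree(n=2) -> return 18  (same call as traced above)
  -> return 38
  tree(n=3) -> return 38  (same call as traced above)
-> return 78

Final answer: 78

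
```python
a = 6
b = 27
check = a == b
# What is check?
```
Trace:
  a=6
  a=6, b=27
  a=6, b=27, check=False

Final answer: False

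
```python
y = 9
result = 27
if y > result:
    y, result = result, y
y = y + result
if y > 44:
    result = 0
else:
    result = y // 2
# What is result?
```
Trace:
  y=9
  y=9, result=27
  y=9, result=27
  y=36, result=27
  y=36, result=18

Final answer: 18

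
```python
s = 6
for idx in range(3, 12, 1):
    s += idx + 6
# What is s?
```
Trace:
  s=6
  s=15, idx=3
  s=25, idx=4
  s=36, idx=5
  s=48, idx=6
  s=61, idx=7
  s=75, idx=8
  s=90, idx=9
  s=106, idx=10
  s=123, idx=11

Final answer: 123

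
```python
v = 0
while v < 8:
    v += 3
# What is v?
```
Trace:
  v=0
  v=3
  v=6
  v=9

Final answer: 9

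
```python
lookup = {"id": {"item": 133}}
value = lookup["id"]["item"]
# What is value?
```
Trace:
  lookup={'id': {'item': 133}}
  lookup={'id': {'item': 133}}, value=133

Final answer: 133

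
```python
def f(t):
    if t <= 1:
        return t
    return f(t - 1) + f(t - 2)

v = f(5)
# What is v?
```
Call trace (a repeated sub-call is expanded the first time; later identical calls just restate its return value):
f(t=5)
  f(t=4)
    f(t=3)
      f(t=2)
        f(t=1)
        -> return 1
        f(t=0)
        -> return 0
      -> return 1
      f(t=1)
      -> return 1
    -> return 2
    f(t=2) -> return 1  (same call as traced above)
  -> return 3
  f(t=3) -> return 2  (same call as traced above)
-> return 5

Final answer: 5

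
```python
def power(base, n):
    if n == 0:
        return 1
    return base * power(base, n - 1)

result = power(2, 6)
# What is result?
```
Call trace:
power(base=2, n=6)
  power(base=2, n=5)
    power(base=2, n=4)
      power(base=2, n=3)
        power(base=2, n=2)
          power(base=2, n=1)
            power(base=2, n=0)
            -> return 1
          -> return 2
        -> return 4
      -> return 8
    -> return 16
  -> return 32
-> return 64

Final answer: 64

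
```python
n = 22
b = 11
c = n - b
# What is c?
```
Trace:
  n=22
  n=22, b=11
  n=22, b=11, c=11

Final answer: 11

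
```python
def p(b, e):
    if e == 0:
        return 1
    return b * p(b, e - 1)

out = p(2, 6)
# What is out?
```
Call trace:
p(b=2, e=6)
  p(b=2, e=5)
    p(b=2, e=4)
      p(b=2, e=3)
        p(b=2, e=2)
          p(b=2, e=1)
            p(b=2, e=0)
            -> return 1
          -> return 2
        -> return 4
      -> return 8
    -> return 16
  -> return 32
-> return 64

Final answer: 64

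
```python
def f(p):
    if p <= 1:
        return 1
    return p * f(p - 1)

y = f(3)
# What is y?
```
Call trace:
f(p=3)
  f(p=2)
    f(p=1)
    -> return 1
  -> return 2
-> return 6

Final answer: 6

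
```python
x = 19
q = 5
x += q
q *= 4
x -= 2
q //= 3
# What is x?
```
Trace:
  x=19
  x=19, q=5
  x=24, q=5
  x=24, q=20
  x=22, q=20
  x=22, q=6

Final answer: 22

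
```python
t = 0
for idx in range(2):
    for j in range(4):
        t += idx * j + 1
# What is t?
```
Trace:
  t=0
  t=1, idx=0, j=0
  t=2, idx=0, j=1
  t=3, idx=0, j=2
  t=4, idx=0, j=3
  t=5, idx=1, j=0
  t=7, idx=1, j=1
  t=10, idx=1, j=2
  t=14, idx=1, j=3

Final answer: 14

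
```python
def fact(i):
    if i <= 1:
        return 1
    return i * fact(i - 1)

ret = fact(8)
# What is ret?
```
Call trace:
fact(i=8)
  fact(i=7)
    fact(i=6)
      fact(i=5)
        fact(i=4)
          fact(i=3)
            fact(i=2)
              fact(i=1)
              -> return 1
            -> return 2
          -> return 6
        -> return 24
      -> return 120
    -> return 720
  -> return 5040
-> return 40320

Final answer: 40320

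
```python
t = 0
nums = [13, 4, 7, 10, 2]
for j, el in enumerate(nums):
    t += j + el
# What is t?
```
Trace:
  t=0
  t=13, j=0, el=13
  t=18, j=1, el=4
  t=27, j=2, el=7
  t=40, j=3, el=10
  t=46, j=4, el=2

Final answer: 46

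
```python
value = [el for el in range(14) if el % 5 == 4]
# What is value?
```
Trace:
  el=0
  el=1
  el=2
  el=3
  el=4
  el=5
  el=6
  el=7
  el=8
  el=9
  el=10
  el=11
  el=12
  el=13
  value=[4, 9]

Final answer: [4, 9]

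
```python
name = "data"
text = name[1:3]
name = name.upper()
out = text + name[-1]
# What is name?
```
Trace:
  name='data'
  name='data', text='at'
  name='DATA', text='at'
  name='DATA', text='at', out='atA'

Final answer: 'DATA'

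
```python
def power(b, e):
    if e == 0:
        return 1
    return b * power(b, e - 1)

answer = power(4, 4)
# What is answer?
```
Call trace:
power(b=4, e=4)
  power(b=4, e=3)
    power(b=4, e=2)
      power(b=4, e=1)
        power(b=4, e=0)
        -> return 1
      -> return 4
    -> return 16
  -> return 64
-> return 256

Final answer: 256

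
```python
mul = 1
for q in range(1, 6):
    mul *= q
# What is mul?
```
Trace:
  mul=1
  mul=1, q=1
  mul=2, q=2
  mul=6, q=3
  mul=24, q=4
  mul=120, q=5

Final answer: 120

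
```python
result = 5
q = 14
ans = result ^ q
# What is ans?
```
Trace:
  result=5
  result=5, q=14
  result=5, q=14, ans=11

Final answer: 11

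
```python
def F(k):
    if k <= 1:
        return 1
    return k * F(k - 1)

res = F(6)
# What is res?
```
Call trace:
F(k=6)
  F(k=5)
    F(k=4)
      F(k=3)
        F(k=2)
          F(k=1)
          -> return 1
        -> return 2
      -> return 6
    -> return 24
  -> return 120
-> return 720

Final answer: 720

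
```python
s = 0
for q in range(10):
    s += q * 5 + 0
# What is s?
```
Trace:
  s=0
  s=0, q=0
  s=5, q=1
  s=15, q=2
  s=30, q=3
  s=50, q=4
  s=75, q=5
  s=105, q=6
  s=140, q=7
  s=180, q=8
  s=225, q=9

Final answer: 225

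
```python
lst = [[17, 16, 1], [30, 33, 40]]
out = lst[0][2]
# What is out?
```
Trace:
  lst=[[17, 16, 1], [30, 33, 40]]
  lst=[[17, 16, 1], [30, 33, 40]], out=1

Final answer: 1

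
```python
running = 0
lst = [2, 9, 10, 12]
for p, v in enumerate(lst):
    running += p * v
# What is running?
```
Trace:
  running=0
  running=0, p=0, v=2
  running=9, p=1, v=9
  running=29, p=2, v=10
  running=65, p=3, v=12

Final answer: 65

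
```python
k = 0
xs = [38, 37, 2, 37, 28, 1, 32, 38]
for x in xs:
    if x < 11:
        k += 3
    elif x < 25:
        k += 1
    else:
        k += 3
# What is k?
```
Trace:
  k=0
  k=3, x=38
  k=6, x=37
  k=9, x=2
  k=12, x=37
  k=15, x=28
  k=18, x=1
  k=21, x=32
  k=24, x=38

Final answer: 24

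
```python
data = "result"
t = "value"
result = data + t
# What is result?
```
Trace:
  data='result'
  data='result', t='value'
  data='result', t='value', result='resultvalue'

Final answer: 'resultvalue'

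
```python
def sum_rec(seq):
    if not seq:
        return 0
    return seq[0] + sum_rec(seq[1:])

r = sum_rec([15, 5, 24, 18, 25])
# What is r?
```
Call trace:
sum_rec(seq=[15, 5, 24, 18, 25])
  sum_rec(seq=[5, 24, 18, 25])
    sum_rec(seq=[24, 18, 25])
      sum_rec(seq=[18, 25])
        sum_rec(seq=[25])
          sum_rec(seq=[])
          -> return 0
        -> return 25
      -> return 43
    -> return 67
  -> return 72
-> return 87

Final answer: 87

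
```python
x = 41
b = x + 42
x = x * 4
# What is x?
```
Trace:
  x=41
  x=41, b=83
  x=164, b=83

Final answer: 164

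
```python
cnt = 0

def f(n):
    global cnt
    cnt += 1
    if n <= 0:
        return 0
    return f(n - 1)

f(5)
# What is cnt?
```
Call trace:
f(n=5)
  f(n=4)
    f(n=3)
      f(n=2)
        f(n=1)
          f(n=0)
          -> return 0
        -> return 0
      -> return 0
    -> return 0
  -> return 0
-> return 0

cnt is incremented once per call. f is entered once for each n = 5, 4, 3, 2, 1, 0 (the n <= 0 call returns without recursing), i.e. 5 + 1 calls.
cnt = 6

Final answer: 6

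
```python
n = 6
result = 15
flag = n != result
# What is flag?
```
Trace:
  n=6
  n=6, result=15
  n=6, result=15, flag=True

Final answer: True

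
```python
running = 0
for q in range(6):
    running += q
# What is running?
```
Trace:
  running=0
  running=0, q=0
  running=1, q=1
  running=3, q=2
  running=6, q=3
  running=10, q=4
  running=15, q=5

Final answer: 15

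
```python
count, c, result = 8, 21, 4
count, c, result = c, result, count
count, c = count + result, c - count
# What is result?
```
Trace:
  count=8, c=21, result=4
  count=21, c=4, result=8
  count=29, c=-17, result=8

Final answer: 8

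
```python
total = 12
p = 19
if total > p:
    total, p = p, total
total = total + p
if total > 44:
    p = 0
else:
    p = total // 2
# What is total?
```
Trace:
  total=12
  total=12, p=19
  total=12, p=19
  total=31, p=19
  total=31, p=15

Final answer: 31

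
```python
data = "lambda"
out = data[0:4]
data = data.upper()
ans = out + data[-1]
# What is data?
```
Trace:
  data='lambda'
  data='lambda', out='lamb'
  data='LAMBDA', out='lamb'
  data='LAMBDA', out='lamb', ans='lambA'

Final answer: 'LAMBDA'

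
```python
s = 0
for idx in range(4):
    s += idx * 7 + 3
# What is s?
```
Trace:
  s=0
  s=3, idx=0
  s=13, idx=1
  s=30, idx=2
  s=54, idx=3

Final answer: 54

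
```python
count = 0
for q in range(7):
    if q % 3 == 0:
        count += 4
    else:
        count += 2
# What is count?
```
Trace:
  count=0
  count=4, q=0
  count=6, q=1
  count=8, q=2
  count=12, q=3
  count=14, q=4
  count=16, q=5
  count=20, q=6

Final answer: 20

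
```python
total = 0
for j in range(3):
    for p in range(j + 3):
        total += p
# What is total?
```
Trace:
  total=0
  total=0, j=0, p=0
  total=1, j=0, p=1
  total=3, j=0, p=2
  total=3, j=1, p=0
  total=4, j=1, p=1
  total=6, j=1, p=2
  total=9, j=1, p=3
  total=9, j=2, p=0
  total=10, j=2, p=1
  total=12, j=2, p=2
  total=15, j=2, p=3
  total=19, j=2, p=4

Final answer: 19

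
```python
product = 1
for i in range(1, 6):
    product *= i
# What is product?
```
Trace:
  product=1
  product=1, i=1
  product=2, i=2
  product=6, i=3
  product=24, i=4
  product=120, i=5

Final answer: 120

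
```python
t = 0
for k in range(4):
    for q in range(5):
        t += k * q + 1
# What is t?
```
Trace:
  t=0
  t=1, k=0, q=0
  t=2, k=0, q=1
  t=3, k=0, q=2
  t=4, k=0, q=3
  t=5, k=0, q=4
  t=6, k=1, q=0
  t=8, k=1, q=1
  t=11, k=1, q=2
  t=15, k=1, q=3
  t=20, k=1, q=4
  t=21, k=2, q=0
  t=24, k=2, q=1
  t=29, k=2, q=2
  t=36, k=2, q=3
  t=45, k=2, q=4
  t=46, k=3, q=0
  t=50, k=3, q=1
  t=57, k=3, q=2
  t=67, k=3, q=3
  t=80, k=3, q=4

Final answer: 80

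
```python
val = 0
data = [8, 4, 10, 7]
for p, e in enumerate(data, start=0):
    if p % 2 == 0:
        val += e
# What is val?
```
Trace:
  val=0
  val=8, p=0, e=8
  val=8, p=1, e=4
  val=18, p=2, e=10
  val=18, p=3, e=7

Final answer: 18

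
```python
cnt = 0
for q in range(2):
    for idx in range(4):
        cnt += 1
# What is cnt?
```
Trace:
  cnt=0
  cnt=1, q=0, idx=0
  cnt=2, q=0, idx=1
  cnt=3, q=0, idx=2
  cnt=4, q=0, idx=3
  cnt=5, q=1, idx=0
  cnt=6, q=1, idx=1
  cnt=7, q=1, idx=2
  cnt=8, q=1, idx=3

Final answer: 8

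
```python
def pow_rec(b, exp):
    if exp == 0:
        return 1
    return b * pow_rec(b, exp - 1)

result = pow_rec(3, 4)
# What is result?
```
Call trace:
pow_rec(b=3, exp=4)
  pow_rec(b=3, exp=3)
    pow_rec(b=3, exp=2)
      pow_rec(b=3, exp=1)
        pow_rec(b=3, exp=0)
        -> return 1
      -> return 3
    -> return 9
  -> return 27
-> return 81

Final answer: 81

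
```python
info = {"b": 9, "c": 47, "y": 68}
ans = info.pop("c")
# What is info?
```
Trace:
  info={'b': 9, 'c': 47, 'y': 68}
  info={'b': 9, 'y': 68}, ans=47

Final answer: {'b': 9, 'y': 68}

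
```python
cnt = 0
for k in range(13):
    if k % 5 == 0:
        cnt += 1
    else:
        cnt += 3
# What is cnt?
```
Trace:
  cnt=0
  cnt=1, k=0
  cnt=4, k=1
  cnt=7, k=2
  cnt=10, k=3
  cnt=13, k=4
  cnt=14, k=5
  cnt=17, k=6
  cnt=20, k=7
  cnt=23, k=8
  cnt=26, k=9
  cnt=27, k=10
  cnt=30, k=11
  cnt=33, k=12

Final answer: 33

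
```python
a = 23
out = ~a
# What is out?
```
Trace:
  a=23
  a=23, out=-24

Final answer: -24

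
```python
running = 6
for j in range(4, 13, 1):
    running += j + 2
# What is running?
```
Trace:
  running=6
  running=12, j=4
  running=19, j=5
  running=27, j=6
  running=36, j=7
  running=46, j=8
  running=57, j=9
  running=69, j=10
  running=82, j=11
  running=96, j=12

Final answer: 96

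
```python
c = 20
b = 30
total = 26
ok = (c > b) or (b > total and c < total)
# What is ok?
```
Trace:
  c=20
  c=20, b=30
  c=20, b=30, total=26
  c=20, b=30, total=26, ok=True

Final answer: True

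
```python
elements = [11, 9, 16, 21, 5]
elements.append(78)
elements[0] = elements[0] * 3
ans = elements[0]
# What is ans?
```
Trace:
  elements=[11, 9, 16, 21, 5]
  elements=[11, 9, 16, 21, 5, 78]
  elements=[33, 9, 16, 21, 5, 78]
  elements=[33, 9, 16, 21, 5, 78], ans=33

Final answer: 33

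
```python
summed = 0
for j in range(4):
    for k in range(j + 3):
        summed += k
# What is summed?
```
Trace:
  summed=0
  summed=0, j=0, k=0
  summed=1, j=0, k=1
  summed=3, j=0, k=2
  summed=3, j=1, k=0
  summed=4, j=1, k=1
  summed=6, j=1, k=2
  summed=9, j=1, k=3
  summed=9, j=2, k=0
  summed=10, j=2, k=1
  summed=12, j=2, k=2
  summed=15, j=2, k=3
  summed=19, j=2, k=4
  summed=19, j=3, k=0
  summed=20, j=3, k=1
  summed=22, j=3, k=2
  summed=25, j=3, k=3
  summed=29, j=3, k=4
  summed=34, j=3, k=5

Final answer: 34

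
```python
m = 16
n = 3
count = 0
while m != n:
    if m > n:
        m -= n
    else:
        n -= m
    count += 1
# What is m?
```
Trace:
  m=16
  m=16, n=3
  m=16, n=3, count=0
  m=13, n=3, count=1
  m=10, n=3, count=2
  m=7, n=3, count=3
  m=4, n=3, count=4
  m=1, n=3, count=5
  m=1, n=2, count=6
  m=1, n=1, count=7

Final answer: 1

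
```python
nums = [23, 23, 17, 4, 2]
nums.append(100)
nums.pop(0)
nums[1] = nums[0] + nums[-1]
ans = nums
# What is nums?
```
Trace:
  nums=[23, 23, 17, 4, 2]
  nums=[23, 23, 17, 4, 2, 100]
  nums=[23, 17, 4, 2, 100]
  nums=[23, 123, 4, 2, 100]
  nums=[23, 123, 4, 2, 100], ans=[23, 123, 4, 2, 100]

Final answer: [23, 123, 4, 2, 100]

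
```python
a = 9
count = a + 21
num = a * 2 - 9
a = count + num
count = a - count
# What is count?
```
Trace:
  a=9
  a=9, count=30
  a=9, count=30, num=9
  a=39, count=30, num=9
  a=39, count=9, num=9

Final answer: 9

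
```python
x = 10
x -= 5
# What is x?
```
Trace:
  x=10
  x=5

Final answer: 5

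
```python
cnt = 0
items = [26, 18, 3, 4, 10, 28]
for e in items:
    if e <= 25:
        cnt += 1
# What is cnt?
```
Trace:
  cnt=0
  cnt=0, e=26
  cnt=1, e=18
  cnt=2, e=3
  cnt=3, e=4
  cnt=4, e=10
  cnt=4, e=28

Final answer: 4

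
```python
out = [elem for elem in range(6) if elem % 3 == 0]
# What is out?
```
Trace:
  elem=0
  elem=1
  elem=2
  elem=3
  elem=4
  elem=5
  out=[0, 3]

Final answer: [0, 3]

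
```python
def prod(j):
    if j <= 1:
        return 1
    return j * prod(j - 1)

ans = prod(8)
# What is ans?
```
Call trace:
prod(j=8)
  prod(j=7)
    prod(j=6)
      prod(j=5)
        prod(j=4)
          prod(j=3)
            prod(j=2)
              prod(j=1)
              -> return 1
            -> return 2
          -> return 6
        -> return 24
      -> return 120
    -> return 720
  -> return 5040
-> return 40320

Final answer: 40320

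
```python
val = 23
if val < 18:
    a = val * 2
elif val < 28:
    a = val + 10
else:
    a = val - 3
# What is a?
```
Trace:
  val=23
  val=23, a=33

Final answer: 33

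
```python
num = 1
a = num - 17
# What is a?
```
Trace:
  num=1
  num=1, a=-16

Final answer: -16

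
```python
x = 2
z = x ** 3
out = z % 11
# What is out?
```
Trace:
  x=2
  x=2, z=8
  x=2, z=8, out=8

Final answer: 8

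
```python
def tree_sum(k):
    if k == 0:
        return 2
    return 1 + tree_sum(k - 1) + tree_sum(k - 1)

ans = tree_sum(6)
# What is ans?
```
Call trace (a repeated sub-call is expanded the first time; later identical calls just restate its return value):
tree_sum(k=6)
  tree_sum(k=5)
    tree_sum(k=4)
      tree_sum(k=3)
        tree_sum(k=2)
          tree_sum(k=1)
            tree_sum(k=0)
            -> return 2
            tree_sum(k=0)
            -> return 2
          -> return 5
          tree_sum(k=1) -> return 5  (same call as traced above)
        -> return 11
        tree_sum(k=2) -> return 11  (same call as traced above)
      -> return 23
      tree_sum(k=3) -> return 23  (same call as traced above)
    -> return 47
    tree_sum(k=4) -> return 47  (same call as traced above)
  -> return 95
  tree_sum(k=5) -> return 95  (same call as traced above)
-> return 191

Final answer: 191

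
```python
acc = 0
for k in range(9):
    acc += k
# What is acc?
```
Trace:
  acc=0
  acc=0, k=0
  acc=1, k=1
  acc=3, k=2
  acc=6, k=3
  acc=10, k=4
  acc=15, k=5
  acc=21, k=6
  acc=28, k=7
  acc=36, k=8

Final answer: 36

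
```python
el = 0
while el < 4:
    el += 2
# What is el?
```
Trace:
  el=0
  el=2
  el=4

Final answer: 4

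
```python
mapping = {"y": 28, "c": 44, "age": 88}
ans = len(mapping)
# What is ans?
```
Trace:
  mapping={'y': 28, 'c': 44, 'age': 88}
  mapping={'y': 28, 'c': 44, 'age': 88}, ans=3

Final answer: 3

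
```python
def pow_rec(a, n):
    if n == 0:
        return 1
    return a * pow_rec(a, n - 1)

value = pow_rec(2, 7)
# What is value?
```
Call trace:
pow_rec(a=2, n=7)
  pow_rec(a=2, n=6)
    pow_rec(a=2, n=5)
      pow_rec(a=2, n=4)
        pow_rec(a=2, n=3)
          pow_rec(a=2, n=2)
            pow_rec(a=2, n=1)
              pow_rec(a=2, n=0)
              -> return 1
            -> return 2
          -> return 4
        -> return 8
      -> return 16
    -> return 32
  -> return 64
-> return 128

Final answer: 128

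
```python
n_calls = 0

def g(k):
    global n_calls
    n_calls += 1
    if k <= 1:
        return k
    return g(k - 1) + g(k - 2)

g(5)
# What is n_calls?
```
Call trace (a repeated sub-call is expanded the first time; later identical calls just restate its return value):
g(k=5)
  g(k=4)
    g(k=3)
      g(k=2)
        g(k=1)
        -> return 1
        g(k=0)
        -> return 0
      -> return 1
      g(k=1)
      -> return 1
    -> return 2
    g(k=2) -> return 1  (same call as traced above)
  -> return 3
  g(k=3) -> return 2  (same call as traced above)
-> return 5

n_calls is incremented once per call, so count the calls in each subtree. Let C(k) = number of calls made by g(k).
C(0) = C(1) = 1 (base case, no recursion); C(k) = 1 + C(k - 1) + C(k - 2) otherwise.
C(2) = 1 + C(1) + C(0) = 1 + 1 + 1 = 3
C(3) = 1 + C(2) + C(1) = 1 + 3 + 1 = 5
C(4) = 1 + C(3) + C(2) = 1 + 5 + 3 = 9
C(5) = 1 + C(4) + C(3) = 1 + 9 + 5 = 15
n_calls = C(5) = 15

Final answer: 15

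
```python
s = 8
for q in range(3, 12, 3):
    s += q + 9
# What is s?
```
Trace:
  s=8
  s=20, q=3
  s=35, q=6
  s=53, q=9

Final answer: 53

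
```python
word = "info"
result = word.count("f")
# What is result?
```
Trace:
  word='info'
  word='info', result=1

Final answer: 1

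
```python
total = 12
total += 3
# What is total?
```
Trace:
  total=12
  total=15

Final answer: 15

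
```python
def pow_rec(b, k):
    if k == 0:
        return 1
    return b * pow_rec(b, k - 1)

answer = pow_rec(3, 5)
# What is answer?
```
Call trace:
pow_rec(b=3, k=5)
  pow_rec(b=3, k=4)
    pow_rec(b=3, k=3)
      pow_rec(b=3, k=2)
        pow_rec(b=3, k=1)
          pow_rec(b=3, k=0)
          -> return 1
        -> return 3
      -> return 9
    -> return 27
  -> return 81
-> return 243

Final answer: 243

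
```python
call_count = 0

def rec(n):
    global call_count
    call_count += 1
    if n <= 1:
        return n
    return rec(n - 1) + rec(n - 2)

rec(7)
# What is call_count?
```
Call trace (a repeated sub-call is expanded the first time; later identical calls just restate its return value):
rec(n=7)
  rec(n=6)
    rec(n=5)
      rec(n=4)
        rec(n=3)
          rec(n=2)
            rec(n=1)
            -> return 1
            rec(n=0)
            -> return 0
          -> return 1
          rec(n=1)
          -> return 1
        -> return 2
        rec(n=2) -> return 1  (same call as traced above)
      -> return 3
      rec(n=3) -> return 2  (same call as traced above)
    -> return 5
    rec(n=4) -> return 3  (same call as traced above)
  -> return 8
  rec(n=5) -> return 5  (same call as traced above)
-> return 13

call_count is incremented once per call, so count the calls in each subtree. Let C(n) = number of calls made by rec(n).
C(0) = C(1) = 1 (base case, no recursion); C(n) = 1 + C(n - 1) + C(n - 2) otherwise.
C(2) = 1 + C(1) + C(0) = 1 + 1 + 1 = 3
C(3) = 1 + C(2) + C(1) = 1 + 3 + 1 = 5
C(4) = 1 + C(3) + C(2) = 1 + 5 + 3 = 9
C(5) = 1 + C(4) + C(3) = 1 + 9 + 5 = 15
C(6) = 1 + C(5) + C(4) = 1 + 15 + 9 = 25
C(7) = 1 + C(6) + C(5) = 1 + 25 + 15 = 41
call_count = C(7) = 41

Final answer: 41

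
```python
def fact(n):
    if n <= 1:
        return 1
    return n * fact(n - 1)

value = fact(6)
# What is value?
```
Call trace:
fact(n=6)
  fact(n=5)
    fact(n=4)
      fact(n=3)
        fact(n=2)
          fact(n=1)
          -> return 1
        -> return 2
      -> return 6
    -> return 24
  -> return 120
-> return 720

Final answer: 720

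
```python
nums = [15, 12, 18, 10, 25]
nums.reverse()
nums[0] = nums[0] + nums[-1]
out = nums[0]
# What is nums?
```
Trace:
  nums=[15, 12, 18, 10, 25]
  nums=[25, 10, 18, 12, 15]
  nums=[40, 10, 18, 12, 15]
  nums=[40, 10, 18, 12, 15], out=40

Final answer: [40, 10, 18, 12, 15]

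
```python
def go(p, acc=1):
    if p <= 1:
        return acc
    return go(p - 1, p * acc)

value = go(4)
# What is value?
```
Call trace:
go(p=4, acc=1)
  go(p=3, acc=4)
    go(p=2, acc=12)
      go(p=1, acc=24)
      -> return 24
    -> return 24
  -> return 24
-> return 24

Final answer: 24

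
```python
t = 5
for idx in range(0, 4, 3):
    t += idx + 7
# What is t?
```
Trace:
  t=5
  t=12, idx=0
  t=22, idx=3

Final answer: 22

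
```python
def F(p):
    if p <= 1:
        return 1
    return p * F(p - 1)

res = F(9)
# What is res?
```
Call trace:
F(p=9)
  F(p=8)
    F(p=7)
      F(p=6)
        F(p=5)
          F(p=4)
            F(p=3)
              F(p=2)
                F(p=1)
                -> return 1
              -> return 2
            -> return 6
          -> return 24
        -> return 120
      -> return 720
    -> return 5040
  -> return 40320
-> return 362880

Final answer: 362880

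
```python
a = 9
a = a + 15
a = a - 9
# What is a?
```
Trace:
  a=9
  a=24
  a=15

Final answer: 15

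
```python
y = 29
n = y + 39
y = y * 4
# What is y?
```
Trace:
  y=29
  y=29, n=68
  y=116, n=68

Final answer: 116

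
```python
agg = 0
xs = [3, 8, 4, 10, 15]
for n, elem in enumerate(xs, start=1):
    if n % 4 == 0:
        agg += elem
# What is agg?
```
Trace:
  agg=0
  agg=0, n=1, elem=3
  agg=0, n=2, elem=8
  agg=0, n=3, elem=4
  agg=10, n=4, elem=10
  agg=10, n=5, elem=15

Final answer: 10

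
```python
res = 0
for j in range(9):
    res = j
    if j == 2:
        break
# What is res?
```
Trace:
  res=0
  res=0, j=0
  res=1, j=1
  res=2, j=2

Final answer: 2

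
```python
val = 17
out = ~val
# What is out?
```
Trace:
  val=17
  val=17, out=-18

Final answer: -18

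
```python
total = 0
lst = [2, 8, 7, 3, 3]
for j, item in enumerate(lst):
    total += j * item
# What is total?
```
Trace:
  total=0
  total=0, j=0, item=2
  total=8, j=1, item=8
  total=22, j=2, item=7
  total=31, j=3, item=3
  total=43, j=4, item=3

Final answer: 43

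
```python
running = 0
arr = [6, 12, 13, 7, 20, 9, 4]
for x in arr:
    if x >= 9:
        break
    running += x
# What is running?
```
Trace:
  running=0
  running=6, x=6
  running=6, x=12

Final answer: 6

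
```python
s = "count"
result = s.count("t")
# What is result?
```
Trace:
  s='count'
  s='count', result=1

Final answer: 1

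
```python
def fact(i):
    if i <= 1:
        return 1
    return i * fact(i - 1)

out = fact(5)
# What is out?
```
Call trace:
fact(i=5)
  fact(i=4)
    fact(i=3)
      fact(i=2)
        fact(i=1)
        -> return 1
      -> return 2
    -> return 6
  -> return 24
-> return 120

Final answer: 120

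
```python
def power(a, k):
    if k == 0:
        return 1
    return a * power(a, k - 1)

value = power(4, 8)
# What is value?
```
Call trace:
power(a=4, k=8)
  power(a=4, k=7)
    power(a=4, k=6)
      power(a=4, k=5)
        power(a=4, k=4)
          power(a=4, k=3)
            power(a=4, k=2)
              power(a=4, k=1)
                power(a=4, k=0)
                -> return 1
              -> return 4
            -> return 16
          -> return 64
        -> return 256
      -> return 1024
    -> return 4096
  -> return 16384
-> return 65536

Final answer: 65536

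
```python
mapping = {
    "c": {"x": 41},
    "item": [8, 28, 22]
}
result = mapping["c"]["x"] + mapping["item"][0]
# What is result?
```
Trace:
  mapping={'c': {'x': 41}, 'item': [8, 28, 22]}
  mapping={'c': {'x': 41}, 'item': [8, 28, 22]}, result=49

Final answer: 49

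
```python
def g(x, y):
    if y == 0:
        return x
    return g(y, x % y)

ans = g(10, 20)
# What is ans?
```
Call trace:
g(x=10, y=20)
  g(x=20, y=10)
    g(x=10, y=0)
    -> return 10
  -> return 10
-> return 10

Final answer: 10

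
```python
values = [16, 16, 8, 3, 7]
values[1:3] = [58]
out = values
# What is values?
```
Trace:
  values=[16, 16, 8, 3, 7]
  values=[16, 58, 3, 7]
  values=[16, 58, 3, 7], out=[16, 58, 3, 7]

Final answer: [16, 58, 3, 7]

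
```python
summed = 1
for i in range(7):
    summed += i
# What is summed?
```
Trace:
  summed=1
  summed=1, i=0
  summed=2, i=1
  summed=4, i=2
  summed=7, i=3
  summed=11, i=4
  summed=16, i=5
  summed=22, i=6

Final answer: 22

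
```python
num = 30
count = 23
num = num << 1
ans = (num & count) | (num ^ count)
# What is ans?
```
Trace:
  num=30
  num=30, count=23
  num=60, count=23
  num=60, count=23, ans=63

Final answer: 63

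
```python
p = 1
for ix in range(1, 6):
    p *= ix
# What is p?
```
Trace:
  p=1
  p=1, ix=1
  p=2, ix=2
  p=6, ix=3
  p=24, ix=4
  p=120, ix=5

Final answer: 120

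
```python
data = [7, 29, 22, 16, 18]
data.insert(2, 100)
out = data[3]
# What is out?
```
Trace:
  data=[7, 29, 22, 16, 18]
  data=[7, 29, 100, 22, 16, 18]
  data=[7, 29, 100, 22, 16, 18], out=22

Final answer: 22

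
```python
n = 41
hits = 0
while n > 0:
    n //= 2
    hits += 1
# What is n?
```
Trace:
  n=41
  n=41, hits=0
  n=20, hits=1
  n=10, hits=2
  n=5, hits=3
  n=2, hits=4
  n=1, hits=5
  n=0, hits=6

Final answer: 0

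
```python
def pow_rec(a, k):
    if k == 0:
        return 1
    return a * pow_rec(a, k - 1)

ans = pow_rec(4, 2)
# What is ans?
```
Call trace:
pow_rec(a=4, k=2)
  pow_rec(a=4, k=1)
    pow_rec(a=4, k=0)
    -> return 1
  -> return 4
-> return 16

Final answer: 16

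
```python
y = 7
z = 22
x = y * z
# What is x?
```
Trace:
  y=7
  y=7, z=22
  y=7, z=22, x=154

Final answer: 154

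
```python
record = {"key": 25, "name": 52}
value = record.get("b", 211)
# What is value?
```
Trace:
  record={'key': 25, 'name': 52}
  record={'key': 25, 'name': 52}, value=211

Final answer: 211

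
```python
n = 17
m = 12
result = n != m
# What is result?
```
Trace:
  n=17
  n=17, m=12
  n=17, m=12, result=True

Final answer: True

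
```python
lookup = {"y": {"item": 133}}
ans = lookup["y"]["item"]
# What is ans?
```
Trace:
  lookup={'y': {'item': 133}}
  lookup={'y': {'item': 133}}, ans=133

Final answer: 133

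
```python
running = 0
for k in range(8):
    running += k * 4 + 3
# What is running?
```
Trace:
  running=0
  running=3, k=0
  running=10, k=1
  running=21, k=2
  running=36, k=3
  running=55, k=4
  running=78, k=5
  running=105, k=6
  running=136, k=7

Final answer: 136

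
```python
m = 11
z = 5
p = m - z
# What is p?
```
Trace:
  m=11
  m=11, z=5
  m=11, z=5, p=6

Final answer: 6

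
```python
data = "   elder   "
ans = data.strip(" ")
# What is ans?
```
Trace:
  data='   elder   '
  data='   elder   ', ans='elder'

Final answer: 'elder'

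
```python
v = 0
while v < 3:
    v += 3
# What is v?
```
Trace:
  v=0
  v=3

Final answer: 3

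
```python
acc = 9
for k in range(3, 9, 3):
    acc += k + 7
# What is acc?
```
Trace:
  acc=9
  acc=19, k=3
  acc=32, k=6

Final answer: 32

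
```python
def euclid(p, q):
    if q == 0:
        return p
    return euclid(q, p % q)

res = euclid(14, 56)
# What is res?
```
Call trace:
euclid(p=14, q=56)
  euclid(p=56, q=14)
    euclid(p=14, q=0)
    -> return 14
  -> return 14
-> return 14

Final answer: 14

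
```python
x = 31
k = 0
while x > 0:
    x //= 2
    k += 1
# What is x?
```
Trace:
  x=31
  x=31, k=0
  x=15, k=1
  x=7, k=2
  x=3, k=3
  x=1, k=4
  x=0, k=5

Final answer: 0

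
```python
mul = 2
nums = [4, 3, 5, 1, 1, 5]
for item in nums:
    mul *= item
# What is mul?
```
Trace:
  mul=2
  mul=8, item=4
  mul=24, item=3
  mul=120, item=5
  mul=120, item=1
  mul=120, item=1
  mul=600, item=5

Final answer: 600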